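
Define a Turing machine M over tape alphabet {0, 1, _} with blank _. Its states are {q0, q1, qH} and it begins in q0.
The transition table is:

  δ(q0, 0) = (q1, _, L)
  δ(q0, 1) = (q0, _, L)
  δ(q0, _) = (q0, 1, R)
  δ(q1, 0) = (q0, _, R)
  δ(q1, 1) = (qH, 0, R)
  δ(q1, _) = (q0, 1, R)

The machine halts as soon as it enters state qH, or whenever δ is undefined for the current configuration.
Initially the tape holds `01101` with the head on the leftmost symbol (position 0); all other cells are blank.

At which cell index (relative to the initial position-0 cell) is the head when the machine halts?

3

q0 | ___[0]1101   read 0 → write _, move L, go to q1
q1 | __[_]_1101   read _ → write 1, move R, go to q0
q0 | __1[_]1101   read _ → write 1, move R, go to q0
q0 | __11[1]101   read 1 → write _, move L, go to q0
q0 | __1[1]_101   read 1 → write _, move L, go to q0
q0 | __[1]__101   read 1 → write _, move L, go to q0
q0 | _[_]___101   read _ → write 1, move R, go to q0
q0 | _1[_]__101   read _ → write 1, move R, go to q0
q0 | _11[_]_101   read _ → write 1, move R, go to q0
q0 | _111[_]101   read _ → write 1, move R, go to q0
q0 | _1111[1]01   read 1 → write _, move L, go to q0
q0 | _111[1]_01   read 1 → write _, move L, go to q0
q0 | _11[1]__01   read 1 → write _, move L, go to q0
q0 | _1[1]___01   read 1 → write _, move L, go to q0
q0 | _[1]____01   read 1 → write _, move L, go to q0
q0 | [_]_____01   read _ → write 1, move R, go to q0
q0 | 1[_]____01   read _ → write 1, move R, go to q0
q0 | 11[_]___01   read _ → write 1, move R, go to q0
q0 | 111[_]__01   read _ → write 1, move R, go to q0
q0 | 1111[_]_01   read _ → write 1, move R, go to q0
q0 | 11111[_]01   read _ → write 1, move R, go to q0
q0 | 111111[0]1   read 0 → write _, move L, go to q1
q1 | 11111[1]_1   read 1 → write 0, move R, go to qH
qH | 111110[_]1
At halt the head is at cell 3.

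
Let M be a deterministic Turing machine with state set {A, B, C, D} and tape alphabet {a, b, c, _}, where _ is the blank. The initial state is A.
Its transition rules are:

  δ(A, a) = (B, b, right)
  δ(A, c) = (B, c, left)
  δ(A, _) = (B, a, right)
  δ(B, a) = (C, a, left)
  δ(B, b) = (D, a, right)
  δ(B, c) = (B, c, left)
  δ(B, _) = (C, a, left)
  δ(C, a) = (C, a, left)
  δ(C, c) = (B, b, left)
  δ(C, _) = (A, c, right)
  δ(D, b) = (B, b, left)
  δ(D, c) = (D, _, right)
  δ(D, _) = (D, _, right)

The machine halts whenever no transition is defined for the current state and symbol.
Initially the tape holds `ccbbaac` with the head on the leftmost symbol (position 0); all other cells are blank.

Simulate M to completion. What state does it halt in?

state=A head=0 tape=__[c]cbbaac   (A,c)→(B,c,left)
state=B head=-1 tape=_[_]ccbbaac   (B,_)→(C,a,left)
state=C head=-2 tape=[_]accbbaac   (C,_)→(A,c,right)
state=A head=-1 tape=c[a]ccbbaac   (A,a)→(B,b,right)
state=B head=0 tape=cb[c]cbbaac   (B,c)→(B,c,left)
state=B head=-1 tape=c[b]ccbbaac   (B,b)→(D,a,right)
state=D head=0 tape=ca[c]cbbaac   (D,c)→(D,_,right)
state=D head=1 tape=ca_[c]bbaac   (D,c)→(D,_,right)
state=D head=2 tape=ca__[b]baac   (D,b)→(B,b,left)
state=B head=1 tape=ca_[_]bbaac   (B,_)→(C,a,left)
state=C head=0 tape=ca[_]abbaac   (C,_)→(A,c,right)
state=A head=1 tape=cac[a]bbaac   (A,a)→(B,b,right)
state=B head=2 tape=cacb[b]baac   (B,b)→(D,a,right)
state=D head=3 tape=cacba[b]aac   (D,b)→(B,b,left)
state=B head=2 tape=cacb[a]baac   (B,a)→(C,a,left)
state=C head=1 tape=cac[b]abaac
No transition is defined for (C, b); M halts in state C.

C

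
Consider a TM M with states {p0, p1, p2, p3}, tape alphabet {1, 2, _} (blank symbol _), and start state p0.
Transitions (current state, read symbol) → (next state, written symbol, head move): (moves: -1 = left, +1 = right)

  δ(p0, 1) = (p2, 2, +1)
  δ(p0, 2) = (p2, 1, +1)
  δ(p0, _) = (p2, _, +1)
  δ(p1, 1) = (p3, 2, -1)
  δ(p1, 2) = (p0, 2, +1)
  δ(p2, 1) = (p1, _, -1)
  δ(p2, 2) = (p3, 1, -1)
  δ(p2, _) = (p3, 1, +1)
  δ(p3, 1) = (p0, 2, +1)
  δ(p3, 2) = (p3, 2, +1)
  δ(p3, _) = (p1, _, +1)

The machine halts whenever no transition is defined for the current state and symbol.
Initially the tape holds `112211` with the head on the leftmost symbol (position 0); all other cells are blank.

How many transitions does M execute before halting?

p0 | [1]12211____   read 1 → write 2, move +1, go to p2
p2 | 2[1]2211____   read 1 → write _, move -1, go to p1
p1 | [2]_2211____   read 2 → write 2, move +1, go to p0
p0 | 2[_]2211____   read _ → write _, move +1, go to p2
p2 | 2_[2]211____   read 2 → write 1, move -1, go to p3
p3 | 2[_]1211____   read _ → write _, move +1, go to p1
p1 | 2_[1]211____   read 1 → write 2, move -1, go to p3
p3 | 2[_]2211____   read _ → write _, move +1, go to p1
p1 | 2_[2]211____   read 2 → write 2, move +1, go to p0
p0 | 2_2[2]11____   read 2 → write 1, move +1, go to p2
p2 | 2_21[1]1____   read 1 → write _, move -1, go to p1
p1 | 2_2[1]_1____   read 1 → write 2, move -1, go to p3
p3 | 2_[2]2_1____   read 2 → write 2, move +1, go to p3
p3 | 2_2[2]_1____   read 2 → write 2, move +1, go to p3
p3 | 2_22[_]1____   read _ → write _, move +1, go to p1
p1 | 2_22_[1]____   read 1 → write 2, move -1, go to p3
p3 | 2_22[_]2____   read _ → write _, move +1, go to p1
p1 | 2_22_[2]____   read 2 → write 2, move +1, go to p0
p0 | 2_22_2[_]___   read _ → write _, move +1, go to p2
p2 | 2_22_2_[_]__   read _ → write 1, move +1, go to p3
p3 | 2_22_2_1[_]_   read _ → write _, move +1, go to p1
p1 | 2_22_2_1_[_]
M halts after 21 transitions.

21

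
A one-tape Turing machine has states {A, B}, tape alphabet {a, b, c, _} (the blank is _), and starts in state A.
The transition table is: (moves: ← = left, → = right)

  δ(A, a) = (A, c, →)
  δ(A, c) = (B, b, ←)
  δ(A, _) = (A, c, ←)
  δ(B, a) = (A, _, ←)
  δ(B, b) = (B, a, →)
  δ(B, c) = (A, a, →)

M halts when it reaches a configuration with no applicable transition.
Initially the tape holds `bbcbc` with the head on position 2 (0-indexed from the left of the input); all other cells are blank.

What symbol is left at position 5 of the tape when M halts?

b

A | bb[c]bc_   read c → write b, move ←, go to B
B | b[b]bbc_   read b → write a, move →, go to B
B | ba[b]bc_   read b → write a, move →, go to B
B | baa[b]c_   read b → write a, move →, go to B
B | baaa[c]_   read c → write a, move →, go to A
A | baaaa[_]   read _ → write c, move ←, go to A
A | baaa[a]c   read a → write c, move →, go to A
A | baaac[c]   read c → write b, move ←, go to B
B | baaa[c]b   read c → write a, move →, go to A
A | baaaa[b]
Cell 5 holds b when M halts.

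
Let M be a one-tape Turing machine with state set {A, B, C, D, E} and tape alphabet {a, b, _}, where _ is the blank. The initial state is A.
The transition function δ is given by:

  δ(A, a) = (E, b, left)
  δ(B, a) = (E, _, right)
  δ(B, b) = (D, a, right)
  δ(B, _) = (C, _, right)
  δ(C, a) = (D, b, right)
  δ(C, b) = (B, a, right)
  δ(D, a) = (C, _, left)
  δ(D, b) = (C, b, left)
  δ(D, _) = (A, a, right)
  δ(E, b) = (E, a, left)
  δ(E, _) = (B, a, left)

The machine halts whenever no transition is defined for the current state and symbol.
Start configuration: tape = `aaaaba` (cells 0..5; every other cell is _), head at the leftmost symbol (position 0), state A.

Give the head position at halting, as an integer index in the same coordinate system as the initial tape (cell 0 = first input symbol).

state=A head=0 tape=__[a]aaaba   (A,a)→(E,b,left)
state=E head=-1 tape=_[_]baaaba   (E,_)→(B,a,left)
state=B head=-2 tape=[_]abaaaba   (B,_)→(C,_,right)
state=C head=-1 tape=_[a]baaaba   (C,a)→(D,b,right)
state=D head=0 tape=_b[b]aaaba   (D,b)→(C,b,left)
state=C head=-1 tape=_[b]baaaba   (C,b)→(B,a,right)
state=B head=0 tape=_a[b]aaaba   (B,b)→(D,a,right)
state=D head=1 tape=_aa[a]aaba   (D,a)→(C,_,left)
state=C head=0 tape=_a[a]_aaba   (C,a)→(D,b,right)
state=D head=1 tape=_ab[_]aaba   (D,_)→(A,a,right)
state=A head=2 tape=_aba[a]aba   (A,a)→(E,b,left)
state=E head=1 tape=_ab[a]baba
At halt the head is at cell 1.

1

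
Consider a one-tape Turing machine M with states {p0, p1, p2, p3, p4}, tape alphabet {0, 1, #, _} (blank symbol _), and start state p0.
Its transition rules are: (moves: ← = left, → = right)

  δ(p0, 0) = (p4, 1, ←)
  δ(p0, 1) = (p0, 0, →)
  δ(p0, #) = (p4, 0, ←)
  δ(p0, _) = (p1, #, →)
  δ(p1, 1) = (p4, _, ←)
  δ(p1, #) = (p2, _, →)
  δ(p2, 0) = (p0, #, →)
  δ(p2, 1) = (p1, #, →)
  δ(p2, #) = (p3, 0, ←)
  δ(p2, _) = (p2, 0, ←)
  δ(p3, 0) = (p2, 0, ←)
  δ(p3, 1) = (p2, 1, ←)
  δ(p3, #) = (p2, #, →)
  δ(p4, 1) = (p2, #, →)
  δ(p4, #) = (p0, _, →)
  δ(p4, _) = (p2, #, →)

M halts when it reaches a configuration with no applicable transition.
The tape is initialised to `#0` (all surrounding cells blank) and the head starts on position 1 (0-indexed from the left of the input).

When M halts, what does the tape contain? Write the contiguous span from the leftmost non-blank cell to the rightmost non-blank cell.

0#

p0 | #[0]__   read 0 → write 1, move ←, go to p4
p4 | [#]1__   read # → write _, move →, go to p0
p0 | _[1]__   read 1 → write 0, move →, go to p0
p0 | _0[_]_   read _ → write #, move →, go to p1
p1 | _0#[_]
The non-blank tape span at halt is 0#.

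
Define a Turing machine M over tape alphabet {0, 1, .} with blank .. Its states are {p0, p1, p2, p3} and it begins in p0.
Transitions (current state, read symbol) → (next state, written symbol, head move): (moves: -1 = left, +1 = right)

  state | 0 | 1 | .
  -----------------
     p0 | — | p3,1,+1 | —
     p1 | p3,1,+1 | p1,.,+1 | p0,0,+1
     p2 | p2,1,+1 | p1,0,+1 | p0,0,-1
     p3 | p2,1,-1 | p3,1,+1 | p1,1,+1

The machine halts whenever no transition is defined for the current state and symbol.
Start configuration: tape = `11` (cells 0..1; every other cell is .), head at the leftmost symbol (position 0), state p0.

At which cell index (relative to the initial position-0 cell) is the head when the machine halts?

4

state=p0 head=0 tape=[1]1...   (p0,1)→(p3,1,+1)
state=p3 head=1 tape=1[1]...   (p3,1)→(p3,1,+1)
state=p3 head=2 tape=11[.]..   (p3,.)→(p1,1,+1)
state=p1 head=3 tape=111[.].   (p1,.)→(p0,0,+1)
state=p0 head=4 tape=1110[.]
At halt the head is at cell 4.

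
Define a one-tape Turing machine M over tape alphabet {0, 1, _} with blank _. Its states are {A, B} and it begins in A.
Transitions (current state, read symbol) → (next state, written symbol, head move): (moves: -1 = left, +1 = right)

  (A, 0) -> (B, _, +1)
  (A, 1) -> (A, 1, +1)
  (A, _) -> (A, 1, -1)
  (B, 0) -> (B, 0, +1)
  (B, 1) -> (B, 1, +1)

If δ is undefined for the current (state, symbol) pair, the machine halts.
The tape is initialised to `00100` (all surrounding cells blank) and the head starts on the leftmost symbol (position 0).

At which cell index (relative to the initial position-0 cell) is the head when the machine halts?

5

A | [0]0100_   read 0 → write _, move +1, go to B
B | _[0]100_   read 0 → write 0, move +1, go to B
B | _0[1]00_   read 1 → write 1, move +1, go to B
B | _01[0]0_   read 0 → write 0, move +1, go to B
B | _010[0]_   read 0 → write 0, move +1, go to B
B | _0100[_]
At halt the head is at cell 5.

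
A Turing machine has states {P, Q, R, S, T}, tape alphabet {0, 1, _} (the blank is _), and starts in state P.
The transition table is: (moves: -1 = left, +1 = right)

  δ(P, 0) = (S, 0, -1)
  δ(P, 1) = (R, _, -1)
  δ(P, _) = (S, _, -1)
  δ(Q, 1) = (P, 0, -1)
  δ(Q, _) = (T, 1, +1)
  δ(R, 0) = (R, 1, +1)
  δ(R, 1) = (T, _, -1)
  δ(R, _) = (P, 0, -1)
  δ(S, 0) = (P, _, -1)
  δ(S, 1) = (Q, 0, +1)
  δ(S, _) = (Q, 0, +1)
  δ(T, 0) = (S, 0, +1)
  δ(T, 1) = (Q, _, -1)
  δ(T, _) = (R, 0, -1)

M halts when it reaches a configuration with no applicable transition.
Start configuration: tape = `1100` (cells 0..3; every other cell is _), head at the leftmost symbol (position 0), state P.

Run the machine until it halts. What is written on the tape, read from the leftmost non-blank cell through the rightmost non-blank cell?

state=P head=0 tape=______[1]100   (P,1)→(R,_,-1)
state=R head=-1 tape=_____[_]_100   (R,_)→(P,0,-1)
state=P head=-2 tape=____[_]0_100   (P,_)→(S,_,-1)
state=S head=-3 tape=___[_]_0_100   (S,_)→(Q,0,+1)
state=Q head=-2 tape=___0[_]0_100   (Q,_)→(T,1,+1)
state=T head=-1 tape=___01[0]_100   (T,0)→(S,0,+1)
state=S head=0 tape=___010[_]100   (S,_)→(Q,0,+1)
state=Q head=1 tape=___0100[1]00   (Q,1)→(P,0,-1)
state=P head=0 tape=___010[0]000   (P,0)→(S,0,-1)
state=S head=-1 tape=___01[0]0000   (S,0)→(P,_,-1)
state=P head=-2 tape=___0[1]_0000   (P,1)→(R,_,-1)
state=R head=-3 tape=___[0]__0000   (R,0)→(R,1,+1)
state=R head=-2 tape=___1[_]_0000   (R,_)→(P,0,-1)
state=P head=-3 tape=___[1]0_0000   (P,1)→(R,_,-1)
state=R head=-4 tape=__[_]_0_0000   (R,_)→(P,0,-1)
state=P head=-5 tape=_[_]0_0_0000   (P,_)→(S,_,-1)
state=S head=-6 tape=[_]_0_0_0000   (S,_)→(Q,0,+1)
state=Q head=-5 tape=0[_]0_0_0000   (Q,_)→(T,1,+1)
state=T head=-4 tape=01[0]_0_0000   (T,0)→(S,0,+1)
state=S head=-3 tape=010[_]0_0000   (S,_)→(Q,0,+1)
state=Q head=-2 tape=0100[0]_0000
The non-blank tape span at halt is 01000_0000.

01000_0000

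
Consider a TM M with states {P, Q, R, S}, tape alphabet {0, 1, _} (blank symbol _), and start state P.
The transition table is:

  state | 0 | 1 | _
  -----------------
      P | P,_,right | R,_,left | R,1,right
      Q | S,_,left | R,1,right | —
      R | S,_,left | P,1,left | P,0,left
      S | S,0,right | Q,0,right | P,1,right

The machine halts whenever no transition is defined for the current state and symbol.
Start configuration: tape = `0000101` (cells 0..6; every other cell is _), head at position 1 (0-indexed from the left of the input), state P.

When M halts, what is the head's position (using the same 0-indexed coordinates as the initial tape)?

3

state=P head=1 tape=0[0]00101   (P,0)→(P,_,right)
state=P head=2 tape=0_[0]0101   (P,0)→(P,_,right)
state=P head=3 tape=0__[0]101   (P,0)→(P,_,right)
state=P head=4 tape=0___[1]01   (P,1)→(R,_,left)
state=R head=3 tape=0__[_]_01   (R,_)→(P,0,left)
state=P head=2 tape=0_[_]0_01   (P,_)→(R,1,right)
state=R head=3 tape=0_1[0]_01   (R,0)→(S,_,left)
state=S head=2 tape=0_[1]__01   (S,1)→(Q,0,right)
state=Q head=3 tape=0_0[_]_01
At halt the head is at cell 3.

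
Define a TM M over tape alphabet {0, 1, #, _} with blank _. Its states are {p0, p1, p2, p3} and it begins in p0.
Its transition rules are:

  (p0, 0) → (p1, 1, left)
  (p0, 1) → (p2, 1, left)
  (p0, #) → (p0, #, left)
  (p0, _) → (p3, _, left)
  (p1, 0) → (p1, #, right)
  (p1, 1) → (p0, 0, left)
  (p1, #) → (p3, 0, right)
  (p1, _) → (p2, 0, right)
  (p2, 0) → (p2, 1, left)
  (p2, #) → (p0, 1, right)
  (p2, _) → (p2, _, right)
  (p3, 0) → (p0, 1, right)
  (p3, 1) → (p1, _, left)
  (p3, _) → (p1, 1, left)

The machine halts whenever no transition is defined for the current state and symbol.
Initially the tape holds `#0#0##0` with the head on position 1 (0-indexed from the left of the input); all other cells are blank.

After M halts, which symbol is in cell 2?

state=p0 head=1 tape=#[0]#0##0   (p0,0)→(p1,1,left)
state=p1 head=0 tape=[#]1#0##0   (p1,#)→(p3,0,right)
state=p3 head=1 tape=0[1]#0##0   (p3,1)→(p1,_,left)
state=p1 head=0 tape=[0]_#0##0   (p1,0)→(p1,#,right)
state=p1 head=1 tape=#[_]#0##0   (p1,_)→(p2,0,right)
state=p2 head=2 tape=#0[#]0##0   (p2,#)→(p0,1,right)
state=p0 head=3 tape=#01[0]##0   (p0,0)→(p1,1,left)
state=p1 head=2 tape=#0[1]1##0   (p1,1)→(p0,0,left)
state=p0 head=1 tape=#[0]01##0   (p0,0)→(p1,1,left)
state=p1 head=0 tape=[#]101##0   (p1,#)→(p3,0,right)
state=p3 head=1 tape=0[1]01##0   (p3,1)→(p1,_,left)
state=p1 head=0 tape=[0]_01##0   (p1,0)→(p1,#,right)
state=p1 head=1 tape=#[_]01##0   (p1,_)→(p2,0,right)
state=p2 head=2 tape=#0[0]1##0   (p2,0)→(p2,1,left)
state=p2 head=1 tape=#[0]11##0   (p2,0)→(p2,1,left)
state=p2 head=0 tape=[#]111##0   (p2,#)→(p0,1,right)
state=p0 head=1 tape=1[1]11##0   (p0,1)→(p2,1,left)
state=p2 head=0 tape=[1]111##0
Cell 2 holds 1 when M halts.

1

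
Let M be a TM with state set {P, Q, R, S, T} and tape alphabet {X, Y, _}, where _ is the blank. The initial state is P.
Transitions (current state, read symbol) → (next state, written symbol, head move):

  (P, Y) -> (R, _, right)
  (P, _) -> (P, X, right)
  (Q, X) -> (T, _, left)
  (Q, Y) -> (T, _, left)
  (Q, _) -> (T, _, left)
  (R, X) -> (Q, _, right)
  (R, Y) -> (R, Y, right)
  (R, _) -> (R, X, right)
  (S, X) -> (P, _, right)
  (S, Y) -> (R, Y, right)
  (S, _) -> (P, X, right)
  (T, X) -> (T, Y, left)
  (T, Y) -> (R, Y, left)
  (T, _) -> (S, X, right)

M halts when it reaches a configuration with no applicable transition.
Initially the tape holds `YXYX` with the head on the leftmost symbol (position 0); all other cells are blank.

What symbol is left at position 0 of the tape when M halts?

_

P | [Y]XYX   read Y → write _, move right, go to R
R | _[X]YX   read X → write _, move right, go to Q
Q | __[Y]X   read Y → write _, move left, go to T
T | _[_]_X   read _ → write X, move right, go to S
S | _X[_]X   read _ → write X, move right, go to P
P | _XX[X]
Cell 0 holds _ when M halts.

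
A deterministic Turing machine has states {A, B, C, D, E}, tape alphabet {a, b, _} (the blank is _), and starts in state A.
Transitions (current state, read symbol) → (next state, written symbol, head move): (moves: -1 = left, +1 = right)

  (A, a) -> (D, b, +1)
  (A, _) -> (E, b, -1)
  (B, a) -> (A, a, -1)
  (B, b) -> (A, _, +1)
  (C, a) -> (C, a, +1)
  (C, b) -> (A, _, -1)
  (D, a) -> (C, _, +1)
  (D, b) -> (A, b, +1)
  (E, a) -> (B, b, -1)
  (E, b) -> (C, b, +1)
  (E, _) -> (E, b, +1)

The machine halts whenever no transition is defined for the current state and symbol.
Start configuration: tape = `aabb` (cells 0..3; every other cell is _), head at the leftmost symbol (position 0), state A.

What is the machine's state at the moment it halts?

A | [a]abb   read a → write b, move +1, go to D
D | b[a]bb   read a → write _, move +1, go to C
C | b_[b]b   read b → write _, move -1, go to A
A | b[_]_b   read _ → write b, move -1, go to E
E | [b]b_b   read b → write b, move +1, go to C
C | b[b]_b   read b → write _, move -1, go to A
A | [b]__b
No transition is defined for (A, b); M halts in state A.

A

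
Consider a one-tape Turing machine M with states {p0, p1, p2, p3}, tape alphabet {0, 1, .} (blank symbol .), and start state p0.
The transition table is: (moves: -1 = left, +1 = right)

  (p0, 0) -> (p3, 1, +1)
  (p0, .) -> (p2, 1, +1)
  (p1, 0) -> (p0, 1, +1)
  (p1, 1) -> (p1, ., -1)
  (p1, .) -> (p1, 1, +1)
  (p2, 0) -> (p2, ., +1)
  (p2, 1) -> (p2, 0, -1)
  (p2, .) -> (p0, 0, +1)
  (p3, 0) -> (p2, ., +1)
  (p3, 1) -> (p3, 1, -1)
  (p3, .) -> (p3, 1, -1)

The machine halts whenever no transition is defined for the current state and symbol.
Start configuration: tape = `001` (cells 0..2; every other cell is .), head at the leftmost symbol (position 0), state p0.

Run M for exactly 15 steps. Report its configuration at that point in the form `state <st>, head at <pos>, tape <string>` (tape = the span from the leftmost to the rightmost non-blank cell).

state p2, head at 1, tape 1.01

state=p0 head=0 tape=[0]01.   (p0,0)→(p3,1,+1)
state=p3 head=1 tape=1[0]1.   (p3,0)→(p2,.,+1)
state=p2 head=2 tape=1.[1].   (p2,1)→(p2,0,-1)
state=p2 head=1 tape=1[.]0.   (p2,.)→(p0,0,+1)
state=p0 head=2 tape=10[0].   (p0,0)→(p3,1,+1)
state=p3 head=3 tape=101[.]   (p3,.)→(p3,1,-1)
state=p3 head=2 tape=10[1]1   (p3,1)→(p3,1,-1)
state=p3 head=1 tape=1[0]11   (p3,0)→(p2,.,+1)
state=p2 head=2 tape=1.[1]1   (p2,1)→(p2,0,-1)
state=p2 head=1 tape=1[.]01   (p2,.)→(p0,0,+1)
state=p0 head=2 tape=10[0]1   (p0,0)→(p3,1,+1)
state=p3 head=3 tape=101[1]   (p3,1)→(p3,1,-1)
state=p3 head=2 tape=10[1]1   (p3,1)→(p3,1,-1)
state=p3 head=1 tape=1[0]11   (p3,0)→(p2,.,+1)
state=p2 head=2 tape=1.[1]1   (p2,1)→(p2,0,-1)
state=p2 head=1 tape=1[.]01
After 15 steps: state p2, head at 1, tape 1.01.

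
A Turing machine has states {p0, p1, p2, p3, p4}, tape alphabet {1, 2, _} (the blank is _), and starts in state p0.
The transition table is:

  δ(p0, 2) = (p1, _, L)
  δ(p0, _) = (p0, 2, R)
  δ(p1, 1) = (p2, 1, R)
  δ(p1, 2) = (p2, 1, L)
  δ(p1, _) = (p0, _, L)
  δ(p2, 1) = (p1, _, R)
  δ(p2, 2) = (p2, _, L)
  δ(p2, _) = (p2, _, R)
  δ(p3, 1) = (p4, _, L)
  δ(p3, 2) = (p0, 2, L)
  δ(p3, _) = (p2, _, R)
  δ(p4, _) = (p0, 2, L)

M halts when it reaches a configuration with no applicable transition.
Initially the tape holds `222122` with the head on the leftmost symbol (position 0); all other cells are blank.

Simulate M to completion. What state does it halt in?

p0

p0 | ___[2]22122   read 2 → write _, move L, go to p1
p1 | __[_]_22122   read _ → write _, move L, go to p0
p0 | _[_]__22122   read _ → write 2, move R, go to p0
p0 | _2[_]_22122   read _ → write 2, move R, go to p0
p0 | _22[_]22122   read _ → write 2, move R, go to p0
p0 | _222[2]2122   read 2 → write _, move L, go to p1
p1 | _22[2]_2122   read 2 → write 1, move L, go to p2
p2 | _2[2]1_2122   read 2 → write _, move L, go to p2
p2 | _[2]_1_2122   read 2 → write _, move L, go to p2
p2 | [_]__1_2122   read _ → write _, move R, go to p2
p2 | _[_]_1_2122   read _ → write _, move R, go to p2
p2 | __[_]1_2122   read _ → write _, move R, go to p2
p2 | ___[1]_2122   read 1 → write _, move R, go to p1
p1 | ____[_]2122   read _ → write _, move L, go to p0
p0 | ___[_]_2122   read _ → write 2, move R, go to p0
p0 | ___2[_]2122   read _ → write 2, move R, go to p0
p0 | ___22[2]122   read 2 → write _, move L, go to p1
p1 | ___2[2]_122   read 2 → write 1, move L, go to p2
p2 | ___[2]1_122   read 2 → write _, move L, go to p2
p2 | __[_]_1_122   read _ → write _, move R, go to p2
p2 | ___[_]1_122   read _ → write _, move R, go to p2
p2 | ____[1]_122   read 1 → write _, move R, go to p1
p1 | _____[_]122   read _ → write _, move L, go to p0
p0 | ____[_]_122   read _ → write 2, move R, go to p0
p0 | ____2[_]122   read _ → write 2, move R, go to p0
p0 | ____22[1]22
No transition is defined for (p0, 1); M halts in state p0.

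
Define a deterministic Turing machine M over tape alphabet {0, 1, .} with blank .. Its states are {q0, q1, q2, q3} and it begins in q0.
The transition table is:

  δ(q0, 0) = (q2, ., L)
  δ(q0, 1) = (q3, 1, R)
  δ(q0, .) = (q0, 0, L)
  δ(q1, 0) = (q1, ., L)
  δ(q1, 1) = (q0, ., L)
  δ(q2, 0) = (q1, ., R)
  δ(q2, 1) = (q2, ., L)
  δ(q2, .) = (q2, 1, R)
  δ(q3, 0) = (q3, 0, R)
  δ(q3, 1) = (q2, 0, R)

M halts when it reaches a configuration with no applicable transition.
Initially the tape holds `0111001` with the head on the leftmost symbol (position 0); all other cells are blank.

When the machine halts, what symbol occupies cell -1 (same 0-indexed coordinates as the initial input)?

1

q0 | ....[0]111001   read 0 → write ., move L, go to q2
q2 | ...[.].111001   read . → write 1, move R, go to q2
q2 | ...1[.]111001   read . → write 1, move R, go to q2
q2 | ...11[1]11001   read 1 → write ., move L, go to q2
q2 | ...1[1].11001   read 1 → write ., move L, go to q2
q2 | ...[1]..11001   read 1 → write ., move L, go to q2
q2 | ..[.]...11001   read . → write 1, move R, go to q2
q2 | ..1[.]..11001   read . → write 1, move R, go to q2
q2 | ..11[.].11001   read . → write 1, move R, go to q2
q2 | ..111[.]11001   read . → write 1, move R, go to q2
q2 | ..1111[1]1001   read 1 → write ., move L, go to q2
q2 | ..111[1].1001   read 1 → write ., move L, go to q2
q2 | ..11[1]..1001   read 1 → write ., move L, go to q2
q2 | ..1[1]...1001   read 1 → write ., move L, go to q2
q2 | ..[1]....1001   read 1 → write ., move L, go to q2
q2 | .[.].....1001   read . → write 1, move R, go to q2
q2 | .1[.]....1001   read . → write 1, move R, go to q2
q2 | .11[.]...1001   read . → write 1, move R, go to q2
q2 | .111[.]..1001   read . → write 1, move R, go to q2
q2 | .1111[.].1001   read . → write 1, move R, go to q2
q2 | .11111[.]1001   read . → write 1, move R, go to q2
q2 | .111111[1]001   read 1 → write ., move L, go to q2
q2 | .11111[1].001   read 1 → write ., move L, go to q2
q2 | .1111[1]..001   read 1 → write ., move L, go to q2
q2 | .111[1]...001   read 1 → write ., move L, go to q2
q2 | .11[1]....001   read 1 → write ., move L, go to q2
q2 | .1[1].....001   read 1 → write ., move L, go to q2
q2 | .[1]......001   read 1 → write ., move L, go to q2
q2 | [.].......001   read . → write 1, move R, go to q2
q2 | 1[.]......001   read . → write 1, move R, go to q2
q2 | 11[.].....001   read . → write 1, move R, go to q2
q2 | 111[.]....001   read . → write 1, move R, go to q2
q2 | 1111[.]...001   read . → write 1, move R, go to q2
q2 | 11111[.]..001   read . → write 1, move R, go to q2
q2 | 111111[.].001   read . → write 1, move R, go to q2
q2 | 1111111[.]001   read . → write 1, move R, go to q2
q2 | 11111111[0]01   read 0 → write ., move R, go to q1
q1 | 11111111.[0]1   read 0 → write ., move L, go to q1
q1 | 11111111[.].1
Cell -1 holds 1 when M halts.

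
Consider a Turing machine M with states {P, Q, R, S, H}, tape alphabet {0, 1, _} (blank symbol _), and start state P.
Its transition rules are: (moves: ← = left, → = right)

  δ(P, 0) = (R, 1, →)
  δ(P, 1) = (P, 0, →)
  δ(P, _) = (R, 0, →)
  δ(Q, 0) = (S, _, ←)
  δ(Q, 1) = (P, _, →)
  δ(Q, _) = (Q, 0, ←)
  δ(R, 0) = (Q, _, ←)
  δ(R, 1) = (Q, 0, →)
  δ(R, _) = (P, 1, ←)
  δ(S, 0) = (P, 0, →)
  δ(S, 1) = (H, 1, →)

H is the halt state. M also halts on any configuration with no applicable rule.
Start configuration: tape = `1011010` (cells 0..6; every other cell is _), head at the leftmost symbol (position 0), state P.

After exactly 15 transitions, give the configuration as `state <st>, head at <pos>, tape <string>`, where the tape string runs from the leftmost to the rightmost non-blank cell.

state H, head at 7, tape 010_101_0

P | [1]011010__   read 1 → write 0, move →, go to P
P | 0[0]11010__   read 0 → write 1, move →, go to R
R | 01[1]1010__   read 1 → write 0, move →, go to Q
Q | 010[1]010__   read 1 → write _, move →, go to P
P | 010_[0]10__   read 0 → write 1, move →, go to R
R | 010_1[1]0__   read 1 → write 0, move →, go to Q
Q | 010_10[0]__   read 0 → write _, move ←, go to S
S | 010_1[0]___   read 0 → write 0, move →, go to P
P | 010_10[_]__   read _ → write 0, move →, go to R
R | 010_100[_]_   read _ → write 1, move ←, go to P
P | 010_10[0]1_   read 0 → write 1, move →, go to R
R | 010_101[1]_   read 1 → write 0, move →, go to Q
Q | 010_1010[_]   read _ → write 0, move ←, go to Q
Q | 010_101[0]0   read 0 → write _, move ←, go to S
S | 010_10[1]_0   read 1 → write 1, move →, go to H
H | 010_101[_]0
After 15 steps: state H, head at 7, tape 010_101_0.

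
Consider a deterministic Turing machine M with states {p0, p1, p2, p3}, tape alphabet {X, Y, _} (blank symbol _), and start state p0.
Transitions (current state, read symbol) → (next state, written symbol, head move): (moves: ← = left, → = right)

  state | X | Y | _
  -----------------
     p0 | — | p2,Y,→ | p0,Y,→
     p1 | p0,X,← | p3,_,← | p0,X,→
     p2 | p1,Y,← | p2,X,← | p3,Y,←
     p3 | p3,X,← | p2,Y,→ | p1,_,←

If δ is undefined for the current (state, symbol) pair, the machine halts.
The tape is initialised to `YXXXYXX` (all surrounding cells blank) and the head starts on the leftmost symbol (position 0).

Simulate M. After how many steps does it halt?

state=p0 head=0 tape=_____[Y]XXXYXX   (p0,Y)→(p2,Y,→)
state=p2 head=1 tape=_____Y[X]XXYXX   (p2,X)→(p1,Y,←)
state=p1 head=0 tape=_____[Y]YXXYXX   (p1,Y)→(p3,_,←)
state=p3 head=-1 tape=____[_]_YXXYXX   (p3,_)→(p1,_,←)
state=p1 head=-2 tape=___[_]__YXXYXX   (p1,_)→(p0,X,→)
state=p0 head=-1 tape=___X[_]_YXXYXX   (p0,_)→(p0,Y,→)
state=p0 head=0 tape=___XY[_]YXXYXX   (p0,_)→(p0,Y,→)
state=p0 head=1 tape=___XYY[Y]XXYXX   (p0,Y)→(p2,Y,→)
state=p2 head=2 tape=___XYYY[X]XYXX   (p2,X)→(p1,Y,←)
state=p1 head=1 tape=___XYY[Y]YXYXX   (p1,Y)→(p3,_,←)
state=p3 head=0 tape=___XY[Y]_YXYXX   (p3,Y)→(p2,Y,→)
state=p2 head=1 tape=___XYY[_]YXYXX   (p2,_)→(p3,Y,←)
state=p3 head=0 tape=___XY[Y]YYXYXX   (p3,Y)→(p2,Y,→)
state=p2 head=1 tape=___XYY[Y]YXYXX   (p2,Y)→(p2,X,←)
state=p2 head=0 tape=___XY[Y]XYXYXX   (p2,Y)→(p2,X,←)
state=p2 head=-1 tape=___X[Y]XXYXYXX   (p2,Y)→(p2,X,←)
state=p2 head=-2 tape=___[X]XXXYXYXX   (p2,X)→(p1,Y,←)
state=p1 head=-3 tape=__[_]YXXXYXYXX   (p1,_)→(p0,X,→)
state=p0 head=-2 tape=__X[Y]XXXYXYXX   (p0,Y)→(p2,Y,→)
state=p2 head=-1 tape=__XY[X]XXYXYXX   (p2,X)→(p1,Y,←)
state=p1 head=-2 tape=__X[Y]YXXYXYXX   (p1,Y)→(p3,_,←)
state=p3 head=-3 tape=__[X]_YXXYXYXX   (p3,X)→(p3,X,←)
state=p3 head=-4 tape=_[_]X_YXXYXYXX   (p3,_)→(p1,_,←)
state=p1 head=-5 tape=[_]_X_YXXYXYXX   (p1,_)→(p0,X,→)
state=p0 head=-4 tape=X[_]X_YXXYXYXX   (p0,_)→(p0,Y,→)
state=p0 head=-3 tape=XY[X]_YXXYXYXX
M halts after 25 transitions.

25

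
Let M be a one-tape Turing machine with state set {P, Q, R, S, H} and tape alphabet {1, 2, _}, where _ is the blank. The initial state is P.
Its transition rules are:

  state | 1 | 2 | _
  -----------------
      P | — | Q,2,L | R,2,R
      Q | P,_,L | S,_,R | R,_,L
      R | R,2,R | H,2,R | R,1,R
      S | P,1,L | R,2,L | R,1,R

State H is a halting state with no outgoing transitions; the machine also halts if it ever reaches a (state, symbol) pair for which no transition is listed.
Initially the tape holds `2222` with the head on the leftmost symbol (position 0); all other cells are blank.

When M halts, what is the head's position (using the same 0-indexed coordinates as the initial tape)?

state=P head=0 tape=__[2]222   (P,2)→(Q,2,L)
state=Q head=-1 tape=_[_]2222   (Q,_)→(R,_,L)
state=R head=-2 tape=[_]_2222   (R,_)→(R,1,R)
state=R head=-1 tape=1[_]2222   (R,_)→(R,1,R)
state=R head=0 tape=11[2]222   (R,2)→(H,2,R)
state=H head=1 tape=112[2]22
At halt the head is at cell 1.

1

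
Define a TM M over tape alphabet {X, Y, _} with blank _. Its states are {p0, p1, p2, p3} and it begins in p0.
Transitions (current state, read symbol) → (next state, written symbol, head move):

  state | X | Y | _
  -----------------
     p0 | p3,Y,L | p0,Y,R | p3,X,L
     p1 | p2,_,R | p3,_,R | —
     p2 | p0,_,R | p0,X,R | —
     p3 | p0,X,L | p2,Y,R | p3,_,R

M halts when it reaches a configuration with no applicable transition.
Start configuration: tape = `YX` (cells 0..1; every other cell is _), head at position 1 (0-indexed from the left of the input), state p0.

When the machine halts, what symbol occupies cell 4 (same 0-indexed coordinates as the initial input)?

p0 | Y[X]____   read X → write Y, move L, go to p3
p3 | [Y]Y____   read Y → write Y, move R, go to p2
p2 | Y[Y]____   read Y → write X, move R, go to p0
p0 | YX[_]___   read _ → write X, move L, go to p3
p3 | Y[X]X___   read X → write X, move L, go to p0
p0 | [Y]XX___   read Y → write Y, move R, go to p0
p0 | Y[X]X___   read X → write Y, move L, go to p3
p3 | [Y]YX___   read Y → write Y, move R, go to p2
p2 | Y[Y]X___   read Y → write X, move R, go to p0
p0 | YX[X]___   read X → write Y, move L, go to p3
p3 | Y[X]Y___   read X → write X, move L, go to p0
p0 | [Y]XY___   read Y → write Y, move R, go to p0
p0 | Y[X]Y___   read X → write Y, move L, go to p3
p3 | [Y]YY___   read Y → write Y, move R, go to p2
p2 | Y[Y]Y___   read Y → write X, move R, go to p0
p0 | YX[Y]___   read Y → write Y, move R, go to p0
p0 | YXY[_]__   read _ → write X, move L, go to p3
p3 | YX[Y]X__   read Y → write Y, move R, go to p2
p2 | YXY[X]__   read X → write _, move R, go to p0
p0 | YXY_[_]_   read _ → write X, move L, go to p3
p3 | YXY[_]X_   read _ → write _, move R, go to p3
p3 | YXY_[X]_   read X → write X, move L, go to p0
p0 | YXY[_]X_   read _ → write X, move L, go to p3
p3 | YX[Y]XX_   read Y → write Y, move R, go to p2
p2 | YXY[X]X_   read X → write _, move R, go to p0
p0 | YXY_[X]_   read X → write Y, move L, go to p3
p3 | YXY[_]Y_   read _ → write _, move R, go to p3
p3 | YXY_[Y]_   read Y → write Y, move R, go to p2
p2 | YXY_Y[_]
Cell 4 holds Y when M halts.

Y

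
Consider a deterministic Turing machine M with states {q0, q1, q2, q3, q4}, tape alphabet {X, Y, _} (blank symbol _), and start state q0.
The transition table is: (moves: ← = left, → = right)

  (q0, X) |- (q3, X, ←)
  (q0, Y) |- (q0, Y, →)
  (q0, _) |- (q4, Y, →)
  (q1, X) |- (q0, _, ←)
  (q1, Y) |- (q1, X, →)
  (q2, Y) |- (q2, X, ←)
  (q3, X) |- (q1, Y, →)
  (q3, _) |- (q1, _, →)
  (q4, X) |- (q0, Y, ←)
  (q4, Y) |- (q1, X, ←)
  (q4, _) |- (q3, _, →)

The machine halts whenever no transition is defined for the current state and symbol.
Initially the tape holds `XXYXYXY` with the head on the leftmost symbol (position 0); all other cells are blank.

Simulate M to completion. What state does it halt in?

q3

state=q0 head=0 tape=_[X]XYXYXY   (q0,X)→(q3,X,←)
state=q3 head=-1 tape=[_]XXYXYXY   (q3,_)→(q1,_,→)
state=q1 head=0 tape=_[X]XYXYXY   (q1,X)→(q0,_,←)
state=q0 head=-1 tape=[_]_XYXYXY   (q0,_)→(q4,Y,→)
state=q4 head=0 tape=Y[_]XYXYXY   (q4,_)→(q3,_,→)
state=q3 head=1 tape=Y_[X]YXYXY   (q3,X)→(q1,Y,→)
state=q1 head=2 tape=Y_Y[Y]XYXY   (q1,Y)→(q1,X,→)
state=q1 head=3 tape=Y_YX[X]YXY   (q1,X)→(q0,_,←)
state=q0 head=2 tape=Y_Y[X]_YXY   (q0,X)→(q3,X,←)
state=q3 head=1 tape=Y_[Y]X_YXY
No transition is defined for (q3, Y); M halts in state q3.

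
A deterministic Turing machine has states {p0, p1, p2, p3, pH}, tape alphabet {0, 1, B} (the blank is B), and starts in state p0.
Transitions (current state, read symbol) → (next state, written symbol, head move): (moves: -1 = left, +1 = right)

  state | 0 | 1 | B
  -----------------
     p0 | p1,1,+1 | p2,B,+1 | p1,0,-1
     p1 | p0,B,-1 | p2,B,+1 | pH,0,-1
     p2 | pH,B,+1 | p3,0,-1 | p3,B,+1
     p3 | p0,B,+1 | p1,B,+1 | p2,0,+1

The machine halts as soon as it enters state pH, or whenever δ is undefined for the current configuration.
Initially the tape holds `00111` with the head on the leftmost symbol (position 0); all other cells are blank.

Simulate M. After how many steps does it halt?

state=p0 head=0 tape=[0]0111B   (p0,0)→(p1,1,+1)
state=p1 head=1 tape=1[0]111B   (p1,0)→(p0,B,-1)
state=p0 head=0 tape=[1]B111B   (p0,1)→(p2,B,+1)
state=p2 head=1 tape=B[B]111B   (p2,B)→(p3,B,+1)
state=p3 head=2 tape=BB[1]11B   (p3,1)→(p1,B,+1)
state=p1 head=3 tape=BBB[1]1B   (p1,1)→(p2,B,+1)
state=p2 head=4 tape=BBBB[1]B   (p2,1)→(p3,0,-1)
state=p3 head=3 tape=BBB[B]0B   (p3,B)→(p2,0,+1)
state=p2 head=4 tape=BBB0[0]B   (p2,0)→(pH,B,+1)
state=pH head=5 tape=BBB0B[B]
M halts after 9 transitions.

9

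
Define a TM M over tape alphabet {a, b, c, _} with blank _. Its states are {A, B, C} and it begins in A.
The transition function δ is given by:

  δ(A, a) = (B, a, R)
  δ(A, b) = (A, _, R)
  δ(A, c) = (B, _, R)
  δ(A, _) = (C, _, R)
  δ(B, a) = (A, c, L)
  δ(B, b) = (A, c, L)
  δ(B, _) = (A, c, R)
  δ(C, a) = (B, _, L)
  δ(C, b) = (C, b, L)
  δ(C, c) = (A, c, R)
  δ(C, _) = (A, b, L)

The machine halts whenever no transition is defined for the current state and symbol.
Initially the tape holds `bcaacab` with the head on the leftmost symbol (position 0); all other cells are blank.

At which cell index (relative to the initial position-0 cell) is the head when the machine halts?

state=A head=0 tape=[b]caacab   (A,b)→(A,_,R)
state=A head=1 tape=_[c]aacab   (A,c)→(B,_,R)
state=B head=2 tape=__[a]acab   (B,a)→(A,c,L)
state=A head=1 tape=_[_]cacab   (A,_)→(C,_,R)
state=C head=2 tape=__[c]acab   (C,c)→(A,c,R)
state=A head=3 tape=__c[a]cab   (A,a)→(B,a,R)
state=B head=4 tape=__ca[c]ab
At halt the head is at cell 4.

4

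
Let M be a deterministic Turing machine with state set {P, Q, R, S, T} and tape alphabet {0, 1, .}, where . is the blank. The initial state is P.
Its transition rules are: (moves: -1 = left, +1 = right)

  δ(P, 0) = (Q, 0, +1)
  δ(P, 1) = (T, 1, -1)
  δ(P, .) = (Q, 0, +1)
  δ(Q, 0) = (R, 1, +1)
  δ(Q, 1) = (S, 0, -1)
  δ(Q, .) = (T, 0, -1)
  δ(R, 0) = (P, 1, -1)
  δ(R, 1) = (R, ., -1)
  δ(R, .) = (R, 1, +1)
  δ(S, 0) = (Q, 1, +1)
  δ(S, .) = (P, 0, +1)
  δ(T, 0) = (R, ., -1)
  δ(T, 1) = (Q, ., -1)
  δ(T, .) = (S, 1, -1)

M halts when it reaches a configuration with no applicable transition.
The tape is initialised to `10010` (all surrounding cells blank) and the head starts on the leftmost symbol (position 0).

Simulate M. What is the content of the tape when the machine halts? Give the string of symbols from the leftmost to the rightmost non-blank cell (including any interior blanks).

P | .....[1]0010   read 1 → write 1, move -1, go to T
T | ....[.]10010   read . → write 1, move -1, go to S
S | ...[.]110010   read . → write 0, move +1, go to P
P | ...0[1]10010   read 1 → write 1, move -1, go to T
T | ...[0]110010   read 0 → write ., move -1, go to R
R | ..[.].110010   read . → write 1, move +1, go to R
R | ..1[.]110010   read . → write 1, move +1, go to R
R | ..11[1]10010   read 1 → write ., move -1, go to R
R | ..1[1].10010   read 1 → write ., move -1, go to R
R | ..[1]..10010   read 1 → write ., move -1, go to R
R | .[.]...10010   read . → write 1, move +1, go to R
R | .1[.]..10010   read . → write 1, move +1, go to R
R | .11[.].10010   read . → write 1, move +1, go to R
R | .111[.]10010   read . → write 1, move +1, go to R
R | .1111[1]0010   read 1 → write ., move -1, go to R
R | .111[1].0010   read 1 → write ., move -1, go to R
R | .11[1]..0010   read 1 → write ., move -1, go to R
R | .1[1]...0010   read 1 → write ., move -1, go to R
R | .[1]....0010   read 1 → write ., move -1, go to R
R | [.].....0010   read . → write 1, move +1, go to R
R | 1[.]....0010   read . → write 1, move +1, go to R
R | 11[.]...0010   read . → write 1, move +1, go to R
R | 111[.]..0010   read . → write 1, move +1, go to R
R | 1111[.].0010   read . → write 1, move +1, go to R
R | 11111[.]0010   read . → write 1, move +1, go to R
R | 111111[0]010   read 0 → write 1, move -1, go to P
P | 11111[1]1010   read 1 → write 1, move -1, go to T
T | 1111[1]11010   read 1 → write ., move -1, go to Q
Q | 111[1].11010   read 1 → write 0, move -1, go to S
S | 11[1]0.11010
The non-blank tape span at halt is 1110.11010.

1110.11010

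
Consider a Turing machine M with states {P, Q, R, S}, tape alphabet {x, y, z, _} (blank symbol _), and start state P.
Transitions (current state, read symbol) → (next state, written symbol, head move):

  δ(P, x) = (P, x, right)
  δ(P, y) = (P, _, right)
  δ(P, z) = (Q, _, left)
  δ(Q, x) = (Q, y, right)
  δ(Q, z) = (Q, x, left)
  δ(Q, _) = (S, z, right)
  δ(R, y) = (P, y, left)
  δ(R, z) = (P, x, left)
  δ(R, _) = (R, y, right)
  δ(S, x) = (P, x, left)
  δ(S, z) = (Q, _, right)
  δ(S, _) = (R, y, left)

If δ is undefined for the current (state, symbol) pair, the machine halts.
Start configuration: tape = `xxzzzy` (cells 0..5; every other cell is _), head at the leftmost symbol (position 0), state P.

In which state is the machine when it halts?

Q

P | [x]xzzzy   read x → write x, move right, go to P
P | x[x]zzzy   read x → write x, move right, go to P
P | xx[z]zzy   read z → write _, move left, go to Q
Q | x[x]_zzy   read x → write y, move right, go to Q
Q | xy[_]zzy   read _ → write z, move right, go to S
S | xyz[z]zy   read z → write _, move right, go to Q
Q | xyz_[z]y   read z → write x, move left, go to Q
Q | xyz[_]xy   read _ → write z, move right, go to S
S | xyzz[x]y   read x → write x, move left, go to P
P | xyz[z]xy   read z → write _, move left, go to Q
Q | xy[z]_xy   read z → write x, move left, go to Q
Q | x[y]x_xy
No transition is defined for (Q, y); M halts in state Q.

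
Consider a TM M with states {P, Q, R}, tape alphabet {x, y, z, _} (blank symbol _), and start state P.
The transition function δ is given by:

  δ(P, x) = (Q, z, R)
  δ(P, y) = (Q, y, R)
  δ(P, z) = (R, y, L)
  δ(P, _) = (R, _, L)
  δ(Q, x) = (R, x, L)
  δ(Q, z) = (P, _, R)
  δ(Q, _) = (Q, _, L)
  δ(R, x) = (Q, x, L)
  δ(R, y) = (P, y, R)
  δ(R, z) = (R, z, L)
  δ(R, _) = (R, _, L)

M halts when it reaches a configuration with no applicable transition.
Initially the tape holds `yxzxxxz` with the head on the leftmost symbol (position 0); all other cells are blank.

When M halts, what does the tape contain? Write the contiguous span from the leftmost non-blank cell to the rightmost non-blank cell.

P | [y]xzxxxz   read y → write y, move R, go to Q
Q | y[x]zxxxz   read x → write x, move L, go to R
R | [y]xzxxxz   read y → write y, move R, go to P
P | y[x]zxxxz   read x → write z, move R, go to Q
Q | yz[z]xxxz   read z → write _, move R, go to P
P | yz_[x]xxz   read x → write z, move R, go to Q
Q | yz_z[x]xz   read x → write x, move L, go to R
R | yz_[z]xxz   read z → write z, move L, go to R
R | yz[_]zxxz   read _ → write _, move L, go to R
R | y[z]_zxxz   read z → write z, move L, go to R
R | [y]z_zxxz   read y → write y, move R, go to P
P | y[z]_zxxz   read z → write y, move L, go to R
R | [y]y_zxxz   read y → write y, move R, go to P
P | y[y]_zxxz   read y → write y, move R, go to Q
Q | yy[_]zxxz   read _ → write _, move L, go to Q
Q | y[y]_zxxz
The non-blank tape span at halt is yy_zxxz.

yy_zxxz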